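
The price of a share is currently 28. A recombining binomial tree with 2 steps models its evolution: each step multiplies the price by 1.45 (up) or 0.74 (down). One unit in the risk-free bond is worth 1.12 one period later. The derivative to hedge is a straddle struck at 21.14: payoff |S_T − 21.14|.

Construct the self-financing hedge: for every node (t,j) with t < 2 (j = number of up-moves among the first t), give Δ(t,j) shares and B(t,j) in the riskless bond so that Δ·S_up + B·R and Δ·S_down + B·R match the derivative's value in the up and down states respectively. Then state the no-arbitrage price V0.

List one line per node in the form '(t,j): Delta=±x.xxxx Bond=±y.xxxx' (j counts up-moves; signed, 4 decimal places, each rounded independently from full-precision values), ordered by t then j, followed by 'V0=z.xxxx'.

(0,0): Delta=0.7576 Bond=-8.0640
(1,0): Delta=0.2105 Bond=2.3032
(1,1): Delta=1.0000 Bond=-18.8750
V0=13.1475

Risk-neutral probability p* = (R−d)/(u−d) = (1.12−0.74)/(1.45−0.74) = 0.5352.
Payoff layer (t=2): V(2,0)=5.8072, V(2,1)=8.9040, V(2,2)=37.7300
(1,0): S=20.7200. Δ = (V_up−V_dn)/(S_up−S_dn) = (8.9040−5.8072)/(30.0440−15.3328) = 0.2105. V = [p*·8.9040 + (1−p*)·5.8072]/1.12 = 6.6649. B = V − Δ·S = 2.3032.
(1,1): S=40.6000. Δ = (V_up−V_dn)/(S_up−S_dn) = (37.7300−8.9040)/(58.8700−30.0440) = 1.0000. V = [p*·37.7300 + (1−p*)·8.9040]/1.12 = 21.7250. B = V − Δ·S = -18.8750.
(0,0): S=28.0000. Δ = (V_up−V_dn)/(S_up−S_dn) = (21.7250−6.6649)/(40.6000−20.7200) = 0.7576. V = [p*·21.7250 + (1−p*)·6.6649]/1.12 = 13.1475. B = V − Δ·S = -8.0640.
Self-financing check: at every node Δ·S+B equals the discounted successor values.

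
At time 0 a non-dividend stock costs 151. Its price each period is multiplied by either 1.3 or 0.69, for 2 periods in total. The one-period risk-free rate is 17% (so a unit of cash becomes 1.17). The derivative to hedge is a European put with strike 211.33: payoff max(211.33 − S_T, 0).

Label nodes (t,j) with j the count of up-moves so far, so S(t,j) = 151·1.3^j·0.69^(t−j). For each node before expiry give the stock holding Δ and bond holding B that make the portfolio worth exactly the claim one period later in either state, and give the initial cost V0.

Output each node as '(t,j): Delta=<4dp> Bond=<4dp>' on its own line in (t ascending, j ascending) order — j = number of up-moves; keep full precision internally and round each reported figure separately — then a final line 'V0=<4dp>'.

The replicating-portfolio and risk-neutral prices coincide; use p* = (1.17−0.69)/(1.3−0.69) = 0.7869 for the latter.
At expiry t=2: V(2,0)=139.4389, V(2,1)=75.8830, V(2,2)=0.0000
  t=1,j=0: stock 104.1900 → up 135.4470 (V=75.8830), down 71.8911 (V=139.4389). Price 76.4339; hedge Δ=-1.0000, bond B=180.6239.
  t=1,j=1: stock 196.3000 → up 255.1900 (V=0.0000), down 135.4470 (V=75.8830). Price 13.8220; hedge Δ=-0.6337, bond B=138.2204.
  t=0,j=0: stock 151.0000 → up 196.3000 (V=13.8220), down 104.1900 (V=76.4339). Price 23.2184; hedge Δ=-0.6798, bond B=125.8609.
Root portfolio cost Δ·151+B reproduces V0=23.2184.

(0,0): Delta=-0.6798 Bond=125.8609
(1,0): Delta=-1.0000 Bond=180.6239
(1,1): Delta=-0.6337 Bond=138.2204
V0=23.2184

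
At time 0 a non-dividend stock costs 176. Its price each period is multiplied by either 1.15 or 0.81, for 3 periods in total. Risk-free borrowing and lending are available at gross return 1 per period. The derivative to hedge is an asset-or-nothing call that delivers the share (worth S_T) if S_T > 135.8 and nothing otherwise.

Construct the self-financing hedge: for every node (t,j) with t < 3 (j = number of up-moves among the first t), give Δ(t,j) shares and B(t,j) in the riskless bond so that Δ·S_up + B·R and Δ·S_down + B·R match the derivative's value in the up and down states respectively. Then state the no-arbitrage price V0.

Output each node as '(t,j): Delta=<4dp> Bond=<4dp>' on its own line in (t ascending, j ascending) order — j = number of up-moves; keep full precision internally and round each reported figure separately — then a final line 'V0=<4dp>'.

(0,0): Delta=1.9665 Bond=-221.4708
(1,0): Delta=2.1737 Bond=-251.0002
(1,1): Delta=1.8513 Bond=-198.1581
(2,0): Delta=0.0000 Bond=0.0000
(2,1): Delta=3.3824 Bond=-449.1583
(2,2): Delta=1.0000 Bond=0.0000
V0=124.6371

Under the risk-neutral measure, an up-move has probability p* = (R−d)/(u−d) = 0.5588 and values discount at R = 1.
Payoff layer (t=3): V(3,0)=0.0000, V(3,1)=0.0000, V(3,2)=188.5356, V(3,3)=267.6740
Node (2,0) S=115.4736: V=(p*·0.0000+(1−p*)·0.0000)/1=0.0000; Δ=(0.0000−0.0000)/(132.7946−93.5336)=0.0000; B=V−Δ·S=0.0000
Node (2,1) S=163.9440: V=(p*·188.5356+(1−p*)·0.0000)/1=105.3581; Δ=(188.5356−0.0000)/(188.5356−132.7946)=3.3824; B=V−Δ·S=-449.1583
Node (2,2) S=232.7600: V=(p*·267.6740+(1−p*)·188.5356)/1=232.7600; Δ=(267.6740−188.5356)/(267.6740−188.5356)=1.0000; B=V−Δ·S=0.0000
Node (1,0) S=142.5600: V=(p*·105.3581+(1−p*)·0.0000)/1=58.8766; Δ=(105.3581−0.0000)/(163.9440−115.4736)=2.1737; B=V−Δ·S=-251.0002
Node (1,1) S=202.4000: V=(p*·232.7600+(1−p*)·105.3581)/1=176.5533; Δ=(232.7600−105.3581)/(232.7600−163.9440)=1.8513; B=V−Δ·S=-198.1581
Node (0,0) S=176.0000: V=(p*·176.5533+(1−p*)·58.8766)/1=124.6371; Δ=(176.5533−58.8766)/(202.4000−142.5600)=1.9665; B=V−Δ·S=-221.4708
Check: Δ(0,0)·S0 + B(0,0) = 124.6371 = V0.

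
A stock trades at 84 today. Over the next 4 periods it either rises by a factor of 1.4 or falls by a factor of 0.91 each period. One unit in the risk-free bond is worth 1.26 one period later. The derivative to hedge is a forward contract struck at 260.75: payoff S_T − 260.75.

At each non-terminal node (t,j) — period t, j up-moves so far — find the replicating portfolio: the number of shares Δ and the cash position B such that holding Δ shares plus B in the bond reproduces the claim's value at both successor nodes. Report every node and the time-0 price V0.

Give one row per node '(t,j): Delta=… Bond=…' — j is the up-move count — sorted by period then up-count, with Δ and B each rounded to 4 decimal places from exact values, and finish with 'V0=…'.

No-arbitrage ⇒ martingale measure with p* = (R−d)/(u−d) = 0.7143.
Terminal payoffs: V(4,0)=-203.1470, V(4,1)=-172.1301, V(4,2)=-124.4116, V(4,3)=-50.9986, V(4,4)=61.9444
  t=3,j=0: stock 63.3000 → up 88.6199 (V=-172.1301), down 57.6030 (V=-203.1470). Price -143.6445; hedge Δ=1.0000, bond B=-206.9444.
  t=3,j=1: stock 97.3846 → up 136.3384 (V=-124.4116), down 88.6199 (V=-172.1301). Price -109.5599; hedge Δ=1.0000, bond B=-206.9444.
  t=3,j=2: stock 149.8224 → up 209.7514 (V=-50.9986), down 136.3384 (V=-124.4116). Price -57.1220; hedge Δ=1.0000, bond B=-206.9444.
  t=3,j=3: stock 230.4960 → up 322.6944 (V=61.9444), down 209.7514 (V=-50.9986). Price 23.5516; hedge Δ=1.0000, bond B=-206.9444.
  t=2,j=0: stock 69.5604 → up 97.3846 (V=-109.5599), down 63.3000 (V=-143.6445). Price -94.6812; hedge Δ=1.0000, bond B=-164.2416.
  t=2,j=1: stock 107.0160 → up 149.8224 (V=-57.1220), down 97.3846 (V=-109.5599). Price -57.2256; hedge Δ=1.0000, bond B=-164.2416.
  t=2,j=2: stock 164.6400 → up 230.4960 (V=23.5516), down 149.8224 (V=-57.1220). Price 0.3984; hedge Δ=1.0000, bond B=-164.2416.
  t=1,j=0: stock 76.4400 → up 107.0160 (V=-57.2256), down 69.5604 (V=-94.6812). Price -53.9105; hedge Δ=1.0000, bond B=-130.3505.
  t=1,j=1: stock 117.6000 → up 164.6400 (V=0.3984), down 107.0160 (V=-57.2256). Price -12.7505; hedge Δ=1.0000, bond B=-130.3505.
  t=0,j=0: stock 84.0000 → up 117.6000 (V=-12.7505), down 76.4400 (V=-53.9105). Price -19.4528; hedge Δ=1.0000, bond B=-103.4528.
Self-financing check: at every node Δ·S+B equals the discounted successor values.

(0,0): Delta=1.0000 Bond=-103.4528
(1,0): Delta=1.0000 Bond=-130.3505
(1,1): Delta=1.0000 Bond=-130.3505
(2,0): Delta=1.0000 Bond=-164.2416
(2,1): Delta=1.0000 Bond=-164.2416
(2,2): Delta=1.0000 Bond=-164.2416
(3,0): Delta=1.0000 Bond=-206.9444
(3,1): Delta=1.0000 Bond=-206.9444
(3,2): Delta=1.0000 Bond=-206.9444
(3,3): Delta=1.0000 Bond=-206.9444
V0=-19.4528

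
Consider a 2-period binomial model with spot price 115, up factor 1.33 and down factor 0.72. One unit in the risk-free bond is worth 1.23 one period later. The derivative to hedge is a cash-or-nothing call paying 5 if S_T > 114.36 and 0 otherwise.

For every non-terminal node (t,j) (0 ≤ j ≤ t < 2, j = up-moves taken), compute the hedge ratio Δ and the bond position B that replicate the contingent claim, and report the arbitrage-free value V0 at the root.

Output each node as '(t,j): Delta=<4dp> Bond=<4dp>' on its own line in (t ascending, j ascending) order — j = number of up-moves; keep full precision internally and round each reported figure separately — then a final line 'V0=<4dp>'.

The replicating-portfolio and risk-neutral prices coincide; use p* = (1.23−0.72)/(1.33−0.72) = 0.8361 for the latter.
At expiry t=2: V(2,0)=0.0000, V(2,1)=0.0000, V(2,2)=5.0000
(1,0): S=82.8000. Δ = (V_up−V_dn)/(S_up−S_dn) = (0.0000−0.0000)/(110.1240−59.6160) = 0.0000. V = [p*·0.0000 + (1−p*)·0.0000]/1.23 = 0.0000. B = V − Δ·S = 0.0000.
(1,1): S=152.9500. Δ = (V_up−V_dn)/(S_up−S_dn) = (5.0000−0.0000)/(203.4235−110.1240) = 0.0536. V = [p*·5.0000 + (1−p*)·0.0000]/1.23 = 3.3986. B = V − Δ·S = -4.7981.
(0,0): S=115.0000. Δ = (V_up−V_dn)/(S_up−S_dn) = (3.3986−0.0000)/(152.9500−82.8000) = 0.0484. V = [p*·3.3986 + (1−p*)·0.0000]/1.23 = 2.3102. B = V − Δ·S = -3.2614.
Each (Δ,B) replicates both successor values, so the strategy is self-financing and V0 is arbitrage-free.

(0,0): Delta=0.0484 Bond=-3.2614
(1,0): Delta=0.0000 Bond=0.0000
(1,1): Delta=0.0536 Bond=-4.7981
V0=2.3102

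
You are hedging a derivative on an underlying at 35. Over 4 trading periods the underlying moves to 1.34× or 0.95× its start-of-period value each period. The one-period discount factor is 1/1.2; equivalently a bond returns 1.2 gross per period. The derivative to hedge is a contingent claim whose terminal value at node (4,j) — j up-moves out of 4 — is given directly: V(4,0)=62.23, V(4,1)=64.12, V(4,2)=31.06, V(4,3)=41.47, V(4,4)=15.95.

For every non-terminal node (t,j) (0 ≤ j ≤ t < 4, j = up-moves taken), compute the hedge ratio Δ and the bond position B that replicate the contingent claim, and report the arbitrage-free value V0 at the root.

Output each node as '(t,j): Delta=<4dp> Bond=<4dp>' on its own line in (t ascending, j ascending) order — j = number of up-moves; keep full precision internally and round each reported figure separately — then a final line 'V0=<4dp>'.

(0,0): Delta=-0.4333 Bond=32.9539
(1,0): Delta=-0.5727 Bond=44.1786
(1,1): Delta=-0.3780 Bond=36.9497
(2,0): Delta=-1.3877 Bond=78.7578
(2,1): Delta=-0.2491 Bond=38.5981
(2,2): Delta=-0.4291 Bond=47.5549
(3,0): Delta=0.1615 Bond=48.0218
(3,1): Delta=-2.0027 Bond=120.5423
(3,2): Delta=0.4471 Bond=4.7519
(3,3): Delta=-0.7770 Bond=86.3618
V0=17.7878

No-arbitrage ⇒ martingale measure with p* = (R−d)/(u−d) = 0.6410.
Terminal payoffs: V(4,0)=62.2300, V(4,1)=64.1200, V(4,2)=31.0600, V(4,3)=41.4700, V(4,4)=15.9500
Node (3,0) S=30.0081: V=(p*·64.1200+(1−p*)·62.2300)/1.2=52.8679; Δ=(64.1200−62.2300)/(40.2109−28.5077)=0.1615; B=V−Δ·S=48.0218
Node (3,1) S=42.3273: V=(p*·31.0600+(1−p*)·64.1200)/1.2=35.7731; Δ=(31.0600−64.1200)/(56.7185−40.2109)=-2.0027; B=V−Δ·S=120.5423
Node (3,2) S=59.7037: V=(p*·41.4700+(1−p*)·31.0600)/1.2=31.4442; Δ=(41.4700−31.0600)/(80.0030−56.7185)=0.4471; B=V−Δ·S=4.7519
Node (3,3) S=84.2136: V=(p*·15.9500+(1−p*)·41.4700)/1.2=20.9259; Δ=(15.9500−41.4700)/(112.8463−80.0030)=-0.7770; B=V−Δ·S=86.3618
Node (2,0) S=31.5875: V=(p*·35.7731+(1−p*)·52.8679)/1.2=34.9247; Δ=(35.7731−52.8679)/(42.3272−30.0081)=-1.3877; B=V−Δ·S=78.7578
Node (2,1) S=44.5550: V=(p*·31.4442+(1−p*)·35.7731)/1.2=27.4985; Δ=(31.4442−35.7731)/(59.7037−42.3273)=-0.2491; B=V−Δ·S=38.5981
Node (2,2) S=62.8460: V=(p*·20.9259+(1−p*)·31.4442)/1.2=20.5847; Δ=(20.9259−31.4442)/(84.2136−59.7037)=-0.4291; B=V−Δ·S=47.5549
Node (1,0) S=33.2500: V=(p*·27.4985+(1−p*)·34.9247)/1.2=25.1369; Δ=(27.4985−34.9247)/(44.5550−31.5875)=-0.5727; B=V−Δ·S=44.1786
Node (1,1) S=46.9000: V=(p*·20.5847+(1−p*)·27.4985)/1.2=19.2222; Δ=(20.5847−27.4985)/(62.8460−44.5550)=-0.3780; B=V−Δ·S=36.9497
Node (0,0) S=35.0000: V=(p*·19.2222+(1−p*)·25.1369)/1.2=17.7878; Δ=(19.2222−25.1369)/(46.9000−33.2500)=-0.4333; B=V−Δ·S=32.9539
Each (Δ,B) replicates both successor values, so the strategy is self-financing and V0 is arbitrage-free.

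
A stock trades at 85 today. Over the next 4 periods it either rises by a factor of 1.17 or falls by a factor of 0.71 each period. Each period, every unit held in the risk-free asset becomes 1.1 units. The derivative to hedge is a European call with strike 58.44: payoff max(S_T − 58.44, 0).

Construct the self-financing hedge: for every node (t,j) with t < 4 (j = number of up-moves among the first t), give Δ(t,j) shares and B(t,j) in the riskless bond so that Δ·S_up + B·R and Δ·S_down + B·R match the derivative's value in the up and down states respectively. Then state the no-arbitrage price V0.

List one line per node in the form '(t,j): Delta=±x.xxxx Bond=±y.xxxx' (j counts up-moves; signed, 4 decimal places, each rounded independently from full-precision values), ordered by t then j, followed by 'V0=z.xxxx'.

Under the risk-neutral measure, an up-move has probability p* = (R−d)/(u−d) = 0.8478 and values discount at R = 1.1.
Terminal values V(4,·): V(4,0)=0.0000, V(4,1)=0.0000, V(4,2)=0.2153, V(4,3)=38.2173, V(4,4)=100.8404
  t=3,j=0: stock 30.4224 → up 35.5942 (V=0.0000), down 21.5999 (V=0.0000). Price 0.0000; hedge Δ=0.0000, bond B=0.0000.
  t=3,j=1: stock 50.1327 → up 58.6553 (V=0.2153), down 35.5942 (V=0.0000). Price 0.1660; hedge Δ=0.0093, bond B=-0.3021.
  t=3,j=2: stock 82.6131 → up 96.6573 (V=38.2173), down 58.6553 (V=0.2153). Price 29.4858; hedge Δ=1.0000, bond B=-53.1273.
  t=3,j=3: stock 136.1371 → up 159.2804 (V=100.8404), down 96.6573 (V=38.2173). Price 83.0098; hedge Δ=1.0000, bond B=-53.1273.
  t=2,j=0: stock 42.8485 → up 50.1327 (V=0.1660), down 30.4224 (V=0.0000). Price 0.1279; hedge Δ=0.0084, bond B=-0.2329.
  t=2,j=1: stock 70.6095 → up 82.6131 (V=29.4858), down 50.1327 (V=0.1660). Price 22.7492; hedge Δ=0.9027, bond B=-40.9897.
  t=2,j=2: stock 116.3565 → up 136.1371 (V=83.0098), down 82.6131 (V=29.4858). Price 68.0590; hedge Δ=1.0000, bond B=-48.2975.
  t=1,j=0: stock 60.3500 → up 70.6095 (V=22.7492), down 42.8485 (V=0.1279). Price 17.5517; hedge Δ=0.8149, bond B=-31.6251.
  t=1,j=1: stock 99.4500 → up 116.3565 (V=68.0590), down 70.6095 (V=22.7492). Price 55.6036; hedge Δ=0.9904, bond B=-42.8959.
  t=0,j=0: stock 85.0000 → up 99.4500 (V=55.6036), down 60.3500 (V=17.5517). Price 45.2847; hedge Δ=0.9732, bond B=-37.4370.
Check: Δ(0,0)·S0 + B(0,0) = 45.2847 = V0.

(0,0): Delta=0.9732 Bond=-37.4370
(1,0): Delta=0.8149 Bond=-31.6251
(1,1): Delta=0.9904 Bond=-42.8959
(2,0): Delta=0.0084 Bond=-0.2329
(2,1): Delta=0.9027 Bond=-40.9897
(2,2): Delta=1.0000 Bond=-48.2975
(3,0): Delta=0.0000 Bond=0.0000
(3,1): Delta=0.0093 Bond=-0.3021
(3,2): Delta=1.0000 Bond=-53.1273
(3,3): Delta=1.0000 Bond=-53.1273
V0=45.2847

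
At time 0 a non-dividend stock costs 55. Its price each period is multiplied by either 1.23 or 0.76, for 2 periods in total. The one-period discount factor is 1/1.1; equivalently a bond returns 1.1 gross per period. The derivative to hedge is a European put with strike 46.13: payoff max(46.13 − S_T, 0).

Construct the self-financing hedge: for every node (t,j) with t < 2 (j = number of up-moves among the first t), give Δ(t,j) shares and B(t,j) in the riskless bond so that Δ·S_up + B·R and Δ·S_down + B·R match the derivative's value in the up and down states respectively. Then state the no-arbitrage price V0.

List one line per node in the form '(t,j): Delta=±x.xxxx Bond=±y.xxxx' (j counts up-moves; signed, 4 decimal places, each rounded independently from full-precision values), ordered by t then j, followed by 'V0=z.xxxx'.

(0,0): Delta=-0.1397 Bond=8.5918
(1,0): Delta=-0.7310 Bond=34.1688
(1,1): Delta=0.0000 Bond=0.0000
V0=0.9081

No-arbitrage ⇒ martingale measure with p* = (R−d)/(u−d) = 0.7234.
Terminal payoffs: V(2,0)=14.3620, V(2,1)=0.0000, V(2,2)=0.0000
(1,0): S=41.8000. Δ = (V_up−V_dn)/(S_up−S_dn) = (0.0000−14.3620)/(51.4140−31.7680) = -0.7310. V = [p*·0.0000 + (1−p*)·14.3620]/1.1 = 3.6113. B = V − Δ·S = 34.1688.
(1,1): S=67.6500. Δ = (V_up−V_dn)/(S_up−S_dn) = (0.0000−0.0000)/(83.2095−51.4140) = 0.0000. V = [p*·0.0000 + (1−p*)·0.0000]/1.1 = 0.0000. B = V − Δ·S = 0.0000.
(0,0): S=55.0000. Δ = (V_up−V_dn)/(S_up−S_dn) = (0.0000−3.6113)/(67.6500−41.8000) = -0.1397. V = [p*·0.0000 + (1−p*)·3.6113]/1.1 = 0.9081. B = V − Δ·S = 8.5918.
Check: Δ(0,0)·S0 + B(0,0) = 0.9081 = V0.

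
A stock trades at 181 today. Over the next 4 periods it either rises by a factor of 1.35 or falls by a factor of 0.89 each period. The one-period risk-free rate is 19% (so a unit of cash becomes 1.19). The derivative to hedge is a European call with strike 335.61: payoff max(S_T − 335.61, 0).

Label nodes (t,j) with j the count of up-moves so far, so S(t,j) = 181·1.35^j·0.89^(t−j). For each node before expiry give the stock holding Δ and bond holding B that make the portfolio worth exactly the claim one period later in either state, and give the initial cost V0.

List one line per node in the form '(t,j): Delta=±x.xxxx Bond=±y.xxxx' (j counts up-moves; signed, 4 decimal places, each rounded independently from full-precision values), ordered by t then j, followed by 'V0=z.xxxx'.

(0,0): Delta=0.5971 Bond=-72.4293
(1,0): Delta=0.2462 Bond=-29.6575
(1,1): Delta=0.7205 Bond=-116.3420
(2,0): Delta=0.0000 Bond=0.0000
(2,1): Delta=0.3327 Bond=-54.1150
(2,2): Delta=0.8568 Bond=-183.4239
(3,0): Delta=0.0000 Bond=0.0000
(3,1): Delta=0.0000 Bond=0.0000
(3,2): Delta=0.4497 Bond=-98.7419
(3,3): Delta=1.0000 Bond=-282.0252
V0=35.6468

Under the risk-neutral measure, an up-move has probability p* = (R−d)/(u−d) = 0.6522 and values discount at R = 1.19.
Payoff layer (t=4): V(4,0)=0.0000, V(4,1)=0.0000, V(4,2)=0.0000, V(4,3)=60.7318, V(4,4)=265.5826
  t=3,j=0: stock 127.5994 → up 172.2592 (V=0.0000), down 113.5635 (V=0.0000). Price 0.0000; hedge Δ=0.0000, bond B=0.0000.
  t=3,j=1: stock 193.5496 → up 261.2920 (V=0.0000), down 172.2592 (V=0.0000). Price 0.0000; hedge Δ=0.0000, bond B=0.0000.
  t=3,j=2: stock 293.5865 → up 396.3418 (V=60.7318), down 261.2920 (V=0.0000). Price 33.2838; hedge Δ=0.4497, bond B=-98.7419.
  t=3,j=3: stock 445.3279 → up 601.1926 (V=265.5826), down 396.3418 (V=60.7318). Price 163.3027; hedge Δ=1.0000, bond B=-282.0252.
  t=2,j=0: stock 143.3701 → up 193.5496 (V=0.0000), down 127.5994 (V=0.0000). Price 0.0000; hedge Δ=0.0000, bond B=0.0000.
  t=2,j=1: stock 217.4715 → up 293.5865 (V=33.2838), down 193.5496 (V=0.0000). Price 18.2410; hedge Δ=0.3327, bond B=-54.1150.
  t=2,j=2: stock 329.8725 → up 445.3279 (V=163.3027), down 293.5865 (V=33.2838). Price 99.2258; hedge Δ=0.8568, bond B=-183.4239.
  t=1,j=0: stock 161.0900 → up 217.4715 (V=18.2410), down 143.3701 (V=0.0000). Price 9.9969; hedge Δ=0.2462, bond B=-29.6575.
  t=1,j=1: stock 244.3500 → up 329.8725 (V=99.2258), down 217.4715 (V=18.2410). Price 59.7119; hedge Δ=0.7205, bond B=-116.3420.
  t=0,j=0: stock 181.0000 → up 244.3500 (V=59.7119), down 161.0900 (V=9.9969). Price 35.6468; hedge Δ=0.5971, bond B=-72.4293.
Check: Δ(0,0)·S0 + B(0,0) = 35.6468 = V0.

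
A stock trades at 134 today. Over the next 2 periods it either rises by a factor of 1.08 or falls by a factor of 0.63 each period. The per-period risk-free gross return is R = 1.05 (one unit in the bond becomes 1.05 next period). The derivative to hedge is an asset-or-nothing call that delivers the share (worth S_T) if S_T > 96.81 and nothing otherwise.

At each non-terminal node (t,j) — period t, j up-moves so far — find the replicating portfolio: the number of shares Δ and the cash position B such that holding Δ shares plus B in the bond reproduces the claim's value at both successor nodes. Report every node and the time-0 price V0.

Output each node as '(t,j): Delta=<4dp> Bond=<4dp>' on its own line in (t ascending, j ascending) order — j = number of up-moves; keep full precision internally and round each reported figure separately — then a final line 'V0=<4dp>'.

(0,0): Delta=2.3040 Bond=-185.2416
(1,0): Delta=0.0000 Bond=0.0000
(1,1): Delta=2.4000 Bond=-208.3968
V0=123.4944

Since d<R<u, set p* = (R−d)/(u−d) = 0.9333; price each node as the discounted p*-expectation of its children.
Terminal payoffs: V(2,0)=0.0000, V(2,1)=0.0000, V(2,2)=156.2976
(1,0): S=84.4200. Δ = (V_up−V_dn)/(S_up−S_dn) = (0.0000−0.0000)/(91.1736−53.1846) = 0.0000. V = [p*·0.0000 + (1−p*)·0.0000]/1.05 = 0.0000. B = V − Δ·S = 0.0000.
(1,1): S=144.7200. Δ = (V_up−V_dn)/(S_up−S_dn) = (156.2976−0.0000)/(156.2976−91.1736) = 2.4000. V = [p*·156.2976 + (1−p*)·0.0000]/1.05 = 138.9312. B = V − Δ·S = -208.3968.
(0,0): S=134.0000. Δ = (V_up−V_dn)/(S_up−S_dn) = (138.9312−0.0000)/(144.7200−84.4200) = 2.3040. V = [p*·138.9312 + (1−p*)·0.0000]/1.05 = 123.4944. B = V − Δ·S = -185.2416.
The time-0 hedge costs 123.4944, which is the no-arbitrage price.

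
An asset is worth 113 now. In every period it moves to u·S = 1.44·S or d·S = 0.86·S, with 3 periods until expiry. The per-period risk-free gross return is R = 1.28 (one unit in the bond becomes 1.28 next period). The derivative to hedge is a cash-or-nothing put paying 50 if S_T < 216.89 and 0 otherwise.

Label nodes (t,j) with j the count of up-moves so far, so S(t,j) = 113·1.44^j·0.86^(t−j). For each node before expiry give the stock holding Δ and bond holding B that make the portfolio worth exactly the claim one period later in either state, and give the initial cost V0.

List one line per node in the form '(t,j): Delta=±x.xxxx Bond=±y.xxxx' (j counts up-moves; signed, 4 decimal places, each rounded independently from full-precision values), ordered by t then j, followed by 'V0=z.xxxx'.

(0,0): Delta=-0.2442 Bond=42.3794
(1,0): Delta=0.0000 Bond=30.5176
(1,1): Delta=-0.2997 Bond=63.2850
(2,0): Delta=0.0000 Bond=39.0625
(2,1): Delta=0.0000 Bond=39.0625
(2,2): Delta=-0.3679 Bond=96.9828
V0=14.7886

No-arbitrage ⇒ martingale measure with p* = (R−d)/(u−d) = 0.7241.
Payoff layer (t=3): V(3,0)=50.0000, V(3,1)=50.0000, V(3,2)=50.0000, V(3,3)=0.0000
(2,0): S=83.5748. Δ = (V_up−V_dn)/(S_up−S_dn) = (50.0000−50.0000)/(120.3477−71.8743) = 0.0000. V = [p*·50.0000 + (1−p*)·50.0000]/1.28 = 39.0625. B = V − Δ·S = 39.0625.
(2,1): S=139.9392. Δ = (V_up−V_dn)/(S_up−S_dn) = (50.0000−50.0000)/(201.5124−120.3477) = 0.0000. V = [p*·50.0000 + (1−p*)·50.0000]/1.28 = 39.0625. B = V − Δ·S = 39.0625.
(2,2): S=234.3168. Δ = (V_up−V_dn)/(S_up−S_dn) = (0.0000−50.0000)/(337.4162−201.5124) = -0.3679. V = [p*·0.0000 + (1−p*)·50.0000]/1.28 = 10.7759. B = V − Δ·S = 96.9828.
(1,0): S=97.1800. Δ = (V_up−V_dn)/(S_up−S_dn) = (39.0625−39.0625)/(139.9392−83.5748) = 0.0000. V = [p*·39.0625 + (1−p*)·39.0625]/1.28 = 30.5176. B = V − Δ·S = 30.5176.
(1,1): S=162.7200. Δ = (V_up−V_dn)/(S_up−S_dn) = (10.7759−39.0625)/(234.3168−139.9392) = -0.2997. V = [p*·10.7759 + (1−p*)·39.0625]/1.28 = 14.5149. B = V − Δ·S = 63.2850.
(0,0): S=113.0000. Δ = (V_up−V_dn)/(S_up−S_dn) = (14.5149−30.5176)/(162.7200−97.1800) = -0.2442. V = [p*·14.5149 + (1−p*)·30.5176]/1.28 = 14.7886. B = V − Δ·S = 42.3794.
Each (Δ,B) replicates both successor values, so the strategy is self-financing and V0 is arbitrage-free.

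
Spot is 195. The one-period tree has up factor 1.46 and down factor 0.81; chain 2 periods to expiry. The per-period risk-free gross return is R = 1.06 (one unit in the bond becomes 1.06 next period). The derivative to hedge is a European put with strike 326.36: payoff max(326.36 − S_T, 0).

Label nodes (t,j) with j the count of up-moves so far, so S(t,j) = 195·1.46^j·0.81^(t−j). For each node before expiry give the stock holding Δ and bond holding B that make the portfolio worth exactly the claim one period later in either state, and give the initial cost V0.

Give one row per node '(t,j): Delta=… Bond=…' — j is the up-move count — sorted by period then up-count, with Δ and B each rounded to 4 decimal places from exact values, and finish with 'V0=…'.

(0,0): Delta=-0.7444 Bond=252.3660
(1,0): Delta=-1.0000 Bond=307.8868
(1,1): Delta=-0.5174 Bond=202.9019
V0=107.2164

Under the risk-neutral measure, an up-move has probability p* = (R−d)/(u−d) = 0.3846 and values discount at R = 1.06.
Terminal payoffs: V(2,0)=198.4205, V(2,1)=95.7530, V(2,2)=0.0000
Node (1,0) S=157.9500: V=(p*·95.7530+(1−p*)·198.4205)/1.06=149.9368; Δ=(95.7530−198.4205)/(230.6070−127.9395)=-1.0000; B=V−Δ·S=307.8868
Node (1,1) S=284.7000: V=(p*·0.0000+(1−p*)·95.7530)/1.06=55.5896; Δ=(0.0000−95.7530)/(415.6620−230.6070)=-0.5174; B=V−Δ·S=202.9019
Node (0,0) S=195.0000: V=(p*·55.5896+(1−p*)·149.9368)/1.06=107.2164; Δ=(55.5896−149.9368)/(284.7000−157.9500)=-0.7444; B=V−Δ·S=252.3660
The time-0 hedge costs 107.2164, which is the no-arbitrage price.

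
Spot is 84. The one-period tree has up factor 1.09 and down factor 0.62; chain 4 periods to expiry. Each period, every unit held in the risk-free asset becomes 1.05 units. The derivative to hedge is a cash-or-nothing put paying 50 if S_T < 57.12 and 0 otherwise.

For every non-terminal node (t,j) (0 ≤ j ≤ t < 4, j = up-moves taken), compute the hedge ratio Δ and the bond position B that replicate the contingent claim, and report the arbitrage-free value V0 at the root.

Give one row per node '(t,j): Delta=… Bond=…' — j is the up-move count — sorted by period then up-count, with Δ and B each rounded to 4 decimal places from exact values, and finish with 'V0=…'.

(0,0): Delta=-0.2338 Bond=21.2307
(1,0): Delta=-1.5508 Bond=90.8830
(1,1): Delta=-0.1641 Bond=15.9117
(2,0): Delta=0.0000 Bond=45.3515
(2,1): Delta=-1.6329 Bond=100.0853
(2,2): Delta=-0.0864 Bond=8.9512
(3,0): Delta=0.0000 Bond=47.6190
(3,1): Delta=0.0000 Bond=47.6190
(3,2): Delta=-1.7193 Bond=110.4357
(3,3): Delta=0.0000 Bond=0.0000
V0=1.5913

Under the risk-neutral measure, an up-move has probability p* = (R−d)/(u−d) = 0.9149 and values discount at R = 1.05.
Terminal payoffs: V(4,0)=50.0000, V(4,1)=50.0000, V(4,2)=50.0000, V(4,3)=0.0000, V(4,4)=0.0000
(3,0): S=20.0196. Δ = (V_up−V_dn)/(S_up−S_dn) = (50.0000−50.0000)/(21.8213−12.4121) = 0.0000. V = [p*·50.0000 + (1−p*)·50.0000]/1.05 = 47.6190. B = V − Δ·S = 47.6190.
(3,1): S=35.1957. Δ = (V_up−V_dn)/(S_up−S_dn) = (50.0000−50.0000)/(38.3633−21.8213) = 0.0000. V = [p*·50.0000 + (1−p*)·50.0000]/1.05 = 47.6190. B = V − Δ·S = 47.6190.
(3,2): S=61.8762. Δ = (V_up−V_dn)/(S_up−S_dn) = (0.0000−50.0000)/(67.4451−38.3633) = -1.7193. V = [p*·0.0000 + (1−p*)·50.0000]/1.05 = 4.0527. B = V − Δ·S = 110.4357.
(3,3): S=108.7824. Δ = (V_up−V_dn)/(S_up−S_dn) = (0.0000−0.0000)/(118.5729−67.4451) = 0.0000. V = [p*·0.0000 + (1−p*)·0.0000]/1.05 = 0.0000. B = V − Δ·S = 0.0000.
(2,0): S=32.2896. Δ = (V_up−V_dn)/(S_up−S_dn) = (47.6190−47.6190)/(35.1957−20.0196) = 0.0000. V = [p*·47.6190 + (1−p*)·47.6190]/1.05 = 45.3515. B = V − Δ·S = 45.3515.
(2,1): S=56.7672. Δ = (V_up−V_dn)/(S_up−S_dn) = (4.0527−47.6190)/(61.8762−35.1957) = -1.6329. V = [p*·4.0527 + (1−p*)·47.6190]/1.05 = 7.3909. B = V − Δ·S = 100.0853.
(2,2): S=99.8004. Δ = (V_up−V_dn)/(S_up−S_dn) = (0.0000−4.0527)/(108.7824−61.8762) = -0.0864. V = [p*·0.0000 + (1−p*)·4.0527]/1.05 = 0.3285. B = V − Δ·S = 8.9512.
(1,0): S=52.0800. Δ = (V_up−V_dn)/(S_up−S_dn) = (7.3909−45.3515)/(56.7672−32.2896) = -1.5508. V = [p*·7.3909 + (1−p*)·45.3515]/1.05 = 10.1158. B = V − Δ·S = 90.8830.
(1,1): S=91.5600. Δ = (V_up−V_dn)/(S_up−S_dn) = (0.3285−7.3909)/(99.8004−56.7672) = -0.1641. V = [p*·0.3285 + (1−p*)·7.3909]/1.05 = 0.8853. B = V − Δ·S = 15.9117.
(0,0): S=84.0000. Δ = (V_up−V_dn)/(S_up−S_dn) = (0.8853−10.1158)/(91.5600−52.0800) = -0.2338. V = [p*·0.8853 + (1−p*)·10.1158]/1.05 = 1.5913. B = V − Δ·S = 21.2307.
Check: Δ(0,0)·S0 + B(0,0) = 1.5913 = V0.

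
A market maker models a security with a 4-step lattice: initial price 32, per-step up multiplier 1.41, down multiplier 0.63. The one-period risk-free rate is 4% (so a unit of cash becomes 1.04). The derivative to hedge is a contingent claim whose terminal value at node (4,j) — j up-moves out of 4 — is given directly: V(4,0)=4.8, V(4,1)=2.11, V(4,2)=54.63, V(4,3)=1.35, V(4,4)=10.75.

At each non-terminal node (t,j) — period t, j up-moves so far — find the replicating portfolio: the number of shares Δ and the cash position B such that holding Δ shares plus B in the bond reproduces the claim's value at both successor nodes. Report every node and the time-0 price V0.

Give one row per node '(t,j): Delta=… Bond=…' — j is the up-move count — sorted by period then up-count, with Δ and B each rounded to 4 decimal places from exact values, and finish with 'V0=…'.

The replicating-portfolio and risk-neutral prices coincide; use p* = (1.04−0.63)/(1.41−0.63) = 0.5256 for the latter.
Terminal values V(4,·): V(4,0)=4.8000, V(4,1)=2.1100, V(4,2)=54.6300, V(4,3)=1.3500, V(4,4)=10.7500
(3,0): S=8.0015. Δ = (V_up−V_dn)/(S_up−S_dn) = (2.1100−4.8000)/(11.2821−5.0409) = -0.4310. V = [p*·2.1100 + (1−p*)·4.8000]/1.04 = 3.2558. B = V − Δ·S = 6.7045.
(3,1): S=17.9081. Δ = (V_up−V_dn)/(S_up−S_dn) = (54.6300−2.1100)/(25.2505−11.2821) = 3.7599. V = [p*·54.6300 + (1−p*)·2.1100]/1.04 = 28.5737. B = V − Δ·S = -38.7596.
(3,2): S=40.0801. Δ = (V_up−V_dn)/(S_up−S_dn) = (1.3500−54.6300)/(56.5129−25.2505) = -1.7043. V = [p*·1.3500 + (1−p*)·54.6300]/1.04 = 25.5999. B = V − Δ·S = 93.9075.
(3,3): S=89.7031. Δ = (V_up−V_dn)/(S_up−S_dn) = (10.7500−1.3500)/(126.4813−56.5129) = 0.1343. V = [p*·10.7500 + (1−p*)·1.3500]/1.04 = 6.0491. B = V − Δ·S = -6.0022.
(2,0): S=12.7008. Δ = (V_up−V_dn)/(S_up−S_dn) = (28.5737−3.2558)/(17.9081−8.0015) = 2.5557. V = [p*·28.5737 + (1−p*)·3.2558]/1.04 = 15.9269. B = V − Δ·S = -16.5320.
(2,1): S=28.4256. Δ = (V_up−V_dn)/(S_up−S_dn) = (25.5999−28.5737)/(40.0801−17.9081) = -0.1341. V = [p*·25.5999 + (1−p*)·28.5737]/1.04 = 25.9717. B = V − Δ·S = 29.7843.
(2,2): S=63.6192. Δ = (V_up−V_dn)/(S_up−S_dn) = (6.0491−25.5999)/(89.7031−40.0801) = -0.3940. V = [p*·6.0491 + (1−p*)·25.5999]/1.04 = 14.7338. B = V − Δ·S = 39.7989.
(1,0): S=20.1600. Δ = (V_up−V_dn)/(S_up−S_dn) = (25.9717−15.9269)/(28.4256−12.7008) = 0.6388. V = [p*·25.9717 + (1−p*)·15.9269]/1.04 = 20.3912. B = V − Δ·S = 7.5132.
(1,1): S=45.1200. Δ = (V_up−V_dn)/(S_up−S_dn) = (14.7338−25.9717)/(63.6192−28.4256) = -0.3193. V = [p*·14.7338 + (1−p*)·25.9717]/1.04 = 19.2929. B = V − Δ·S = 33.7004.
(0,0): S=32.0000. Δ = (V_up−V_dn)/(S_up−S_dn) = (19.2929−20.3912)/(45.1200−20.1600) = -0.0440. V = [p*·19.2929 + (1−p*)·20.3912]/1.04 = 19.0518. B = V − Δ·S = 20.4599.
Each (Δ,B) replicates both successor values, so the strategy is self-financing and V0 is arbitrage-free.

(0,0): Delta=-0.0440 Bond=20.4599
(1,0): Delta=0.6388 Bond=7.5132
(1,1): Delta=-0.3193 Bond=33.7004
(2,0): Delta=2.5557 Bond=-16.5320
(2,1): Delta=-0.1341 Bond=29.7843
(2,2): Delta=-0.3940 Bond=39.7989
(3,0): Delta=-0.4310 Bond=6.7045
(3,1): Delta=3.7599 Bond=-38.7596
(3,2): Delta=-1.7043 Bond=93.9075
(3,3): Delta=0.1343 Bond=-6.0022
V0=19.0518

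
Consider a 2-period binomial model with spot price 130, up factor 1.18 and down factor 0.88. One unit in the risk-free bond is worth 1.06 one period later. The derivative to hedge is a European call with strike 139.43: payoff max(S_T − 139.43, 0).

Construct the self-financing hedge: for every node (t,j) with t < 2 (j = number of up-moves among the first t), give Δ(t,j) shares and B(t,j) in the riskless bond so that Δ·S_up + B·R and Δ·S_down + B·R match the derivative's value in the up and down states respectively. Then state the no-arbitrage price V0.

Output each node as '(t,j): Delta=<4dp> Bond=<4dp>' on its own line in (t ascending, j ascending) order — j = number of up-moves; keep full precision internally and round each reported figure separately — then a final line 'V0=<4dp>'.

(0,0): Delta=0.6035 Bond=-65.1338
(1,0): Delta=0.0000 Bond=0.0000
(1,1): Delta=0.9036 Bond=-115.0697
V0=13.3228

Since d<R<u, set p* = (R−d)/(u−d) = 0.6000; price each node as the discounted p*-expectation of its children.
Terminal payoffs: V(2,0)=0.0000, V(2,1)=0.0000, V(2,2)=41.5820
Node (1,0) S=114.4000: V=(p*·0.0000+(1−p*)·0.0000)/1.06=0.0000; Δ=(0.0000−0.0000)/(134.9920−100.6720)=0.0000; B=V−Δ·S=0.0000
Node (1,1) S=153.4000: V=(p*·41.5820+(1−p*)·0.0000)/1.06=23.5370; Δ=(41.5820−0.0000)/(181.0120−134.9920)=0.9036; B=V−Δ·S=-115.0697
Node (0,0) S=130.0000: V=(p*·23.5370+(1−p*)·0.0000)/1.06=13.3228; Δ=(23.5370−0.0000)/(153.4000−114.4000)=0.6035; B=V−Δ·S=-65.1338
Root portfolio cost Δ·130+B reproduces V0=13.3228.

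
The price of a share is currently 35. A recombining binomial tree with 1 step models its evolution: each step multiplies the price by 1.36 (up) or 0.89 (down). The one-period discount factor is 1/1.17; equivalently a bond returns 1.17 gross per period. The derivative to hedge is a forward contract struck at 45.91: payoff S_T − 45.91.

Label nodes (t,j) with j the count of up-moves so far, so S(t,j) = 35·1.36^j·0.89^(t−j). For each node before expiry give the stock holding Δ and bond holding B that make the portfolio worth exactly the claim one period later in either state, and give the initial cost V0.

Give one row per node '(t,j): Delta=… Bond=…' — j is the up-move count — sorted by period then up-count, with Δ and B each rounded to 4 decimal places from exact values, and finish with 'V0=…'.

The replicating-portfolio and risk-neutral prices coincide; use p* = (1.17−0.89)/(1.36−0.89) = 0.5957 for the latter.
Terminal values V(1,·): V(1,0)=-14.7600, V(1,1)=1.6900
  t=0,j=0: stock 35.0000 → up 47.6000 (V=1.6900), down 31.1500 (V=-14.7600). Price -4.2393; hedge Δ=1.0000, bond B=-39.2393.
Self-financing check: at every node Δ·S+B equals the discounted successor values.

(0,0): Delta=1.0000 Bond=-39.2393
V0=-4.2393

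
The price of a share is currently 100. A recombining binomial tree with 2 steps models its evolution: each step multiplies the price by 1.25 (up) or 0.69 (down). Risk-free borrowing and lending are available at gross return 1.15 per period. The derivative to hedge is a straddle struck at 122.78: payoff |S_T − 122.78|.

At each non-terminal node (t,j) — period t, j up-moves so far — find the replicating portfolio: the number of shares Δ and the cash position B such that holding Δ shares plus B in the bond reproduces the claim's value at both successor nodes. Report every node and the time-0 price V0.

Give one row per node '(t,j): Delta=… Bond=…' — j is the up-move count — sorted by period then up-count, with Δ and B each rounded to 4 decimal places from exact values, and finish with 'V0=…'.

Under the risk-neutral measure, an up-move has probability p* = (R−d)/(u−d) = 0.8214 and values discount at R = 1.15.
Terminal values V(2,·): V(2,0)=75.1700, V(2,1)=36.5300, V(2,2)=33.4700
(1,0): S=69.0000. Δ = (V_up−V_dn)/(S_up−S_dn) = (36.5300−75.1700)/(86.2500−47.6100) = -1.0000. V = [p*·36.5300 + (1−p*)·75.1700]/1.15 = 37.7652. B = V − Δ·S = 106.7652.
(1,1): S=125.0000. Δ = (V_up−V_dn)/(S_up−S_dn) = (33.4700−36.5300)/(156.2500−86.2500) = -0.0437. V = [p*·33.4700 + (1−p*)·36.5300]/1.15 = 29.5795. B = V − Δ·S = 35.0438.
(0,0): S=100.0000. Δ = (V_up−V_dn)/(S_up−S_dn) = (29.5795−37.7652)/(125.0000−69.0000) = -0.1462. V = [p*·29.5795 + (1−p*)·37.7652]/1.15 = 26.9924. B = V − Δ·S = 41.6097.
The time-0 hedge costs 26.9924, which is the no-arbitrage price.

(0,0): Delta=-0.1462 Bond=41.6097
(1,0): Delta=-1.0000 Bond=106.7652
(1,1): Delta=-0.0437 Bond=35.0438
V0=26.9924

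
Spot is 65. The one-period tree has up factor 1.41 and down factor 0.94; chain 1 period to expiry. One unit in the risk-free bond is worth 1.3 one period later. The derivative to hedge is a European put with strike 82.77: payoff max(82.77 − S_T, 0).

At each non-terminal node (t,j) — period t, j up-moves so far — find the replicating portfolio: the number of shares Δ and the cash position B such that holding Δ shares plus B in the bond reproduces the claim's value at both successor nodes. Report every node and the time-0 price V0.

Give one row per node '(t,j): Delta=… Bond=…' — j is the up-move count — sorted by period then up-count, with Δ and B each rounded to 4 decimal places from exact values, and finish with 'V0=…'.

The replicating-portfolio and risk-neutral prices coincide; use p* = (1.3−0.94)/(1.41−0.94) = 0.7660 for the latter.
At expiry t=1: V(1,0)=21.6700, V(1,1)=0.0000
Node (0,0) S=65.0000: V=(p*·0.0000+(1−p*)·21.6700)/1.3=3.9013; Δ=(0.0000−21.6700)/(91.6500−61.1000)=-0.7093; B=V−Δ·S=50.0077
Root portfolio cost Δ·65+B reproduces V0=3.9013.

(0,0): Delta=-0.7093 Bond=50.0077
V0=3.9013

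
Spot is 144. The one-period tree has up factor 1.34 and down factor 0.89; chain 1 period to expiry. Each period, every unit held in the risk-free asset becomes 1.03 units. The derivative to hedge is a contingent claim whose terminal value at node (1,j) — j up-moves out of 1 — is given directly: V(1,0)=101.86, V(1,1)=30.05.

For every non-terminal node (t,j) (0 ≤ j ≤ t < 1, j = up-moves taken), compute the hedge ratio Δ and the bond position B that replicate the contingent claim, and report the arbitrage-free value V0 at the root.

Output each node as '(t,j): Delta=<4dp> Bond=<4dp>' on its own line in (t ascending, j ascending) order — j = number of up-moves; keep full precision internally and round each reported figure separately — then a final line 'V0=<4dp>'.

Since d<R<u, set p* = (R−d)/(u−d) = 0.3111; price each node as the discounted p*-expectation of its children.
Payoff layer (t=1): V(1,0)=101.8600, V(1,1)=30.0500
(0,0): S=144.0000. Δ = (V_up−V_dn)/(S_up−S_dn) = (30.0500−101.8600)/(192.9600−128.1600) = -1.1082. V = [p*·30.0500 + (1−p*)·101.8600]/1.03 = 77.2030. B = V − Δ·S = 236.7808.
Root portfolio cost Δ·144+B reproduces V0=77.2030.

(0,0): Delta=-1.1082 Bond=236.7808
V0=77.2030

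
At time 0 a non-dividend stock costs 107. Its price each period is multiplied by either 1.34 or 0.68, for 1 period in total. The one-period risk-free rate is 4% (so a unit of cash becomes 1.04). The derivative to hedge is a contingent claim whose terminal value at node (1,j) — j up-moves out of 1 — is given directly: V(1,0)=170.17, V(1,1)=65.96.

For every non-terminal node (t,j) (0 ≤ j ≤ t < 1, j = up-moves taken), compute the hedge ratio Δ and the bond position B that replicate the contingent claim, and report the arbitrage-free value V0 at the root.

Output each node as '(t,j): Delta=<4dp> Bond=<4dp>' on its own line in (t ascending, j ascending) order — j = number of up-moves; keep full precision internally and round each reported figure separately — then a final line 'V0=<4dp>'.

(0,0): Delta=-1.4756 Bond=266.8633
V0=108.9694

Since d<R<u, set p* = (R−d)/(u−d) = 0.5455; price each node as the discounted p*-expectation of its children.
Terminal payoffs: V(1,0)=170.1700, V(1,1)=65.9600
Node (0,0) S=107.0000: V=(p*·65.9600+(1−p*)·170.1700)/1.04=108.9694; Δ=(65.9600−170.1700)/(143.3800−72.7600)=-1.4756; B=V−Δ·S=266.8633
The time-0 hedge costs 108.9694, which is the no-arbitrage price.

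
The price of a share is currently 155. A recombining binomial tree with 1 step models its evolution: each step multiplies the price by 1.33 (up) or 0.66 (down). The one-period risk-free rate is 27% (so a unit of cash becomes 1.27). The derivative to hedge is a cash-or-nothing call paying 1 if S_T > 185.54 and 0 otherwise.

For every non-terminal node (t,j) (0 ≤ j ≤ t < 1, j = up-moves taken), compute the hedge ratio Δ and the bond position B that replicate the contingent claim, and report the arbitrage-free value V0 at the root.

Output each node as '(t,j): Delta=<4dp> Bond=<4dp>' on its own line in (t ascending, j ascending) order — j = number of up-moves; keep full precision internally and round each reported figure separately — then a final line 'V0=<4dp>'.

Since d<R<u, set p* = (R−d)/(u−d) = 0.9104; price each node as the discounted p*-expectation of its children.
Payoff layer (t=1): V(1,0)=0.0000, V(1,1)=1.0000
(0,0): S=155.0000. Δ = (V_up−V_dn)/(S_up−S_dn) = (1.0000−0.0000)/(206.1500−102.3000) = 0.0096. V = [p*·1.0000 + (1−p*)·0.0000]/1.27 = 0.7169. B = V − Δ·S = -0.7756.
Check: Δ(0,0)·S0 + B(0,0) = 0.7169 = V0.

(0,0): Delta=0.0096 Bond=-0.7756
V0=0.7169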